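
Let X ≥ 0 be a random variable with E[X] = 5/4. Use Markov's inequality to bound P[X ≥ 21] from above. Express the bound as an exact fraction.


μ = E[X] = 5/4, a = 21.
Markov: P[X ≥ 21] ≤ μ/a = (5/4)/21 = 5/84.
Numerically: ≈ 0.05952.
(Since a = 21 > μ = 1.25000, the bound 5/84 is < 1 and informative.)

P[X ≥ 21] ≤ 5/84 ≈ 0.05952.


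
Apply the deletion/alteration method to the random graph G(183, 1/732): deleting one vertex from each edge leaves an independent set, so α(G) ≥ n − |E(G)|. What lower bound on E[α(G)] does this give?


E[|E(G)|] = C(183, 2)·p = 16653 · (1/732) = 91/4.
E[α(G)] ≥ n − E[|E(G)|] = 183 − 91/4 = 641/4.
Numerically: ≈ 160.2500.
(This is only a lower bound; the true E[α(G)] may be larger.)

E[α(G)] ≥ 641/4 ≈ 160.2500.


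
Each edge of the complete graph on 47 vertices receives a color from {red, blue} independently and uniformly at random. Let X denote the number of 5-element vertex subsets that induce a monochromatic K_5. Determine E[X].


Let X = Σ_S X_S over the C(47, 5) = 1533939 subsets S of size 5, where X_S = 1 if the K_5 on S is monochromatic.
For a fixed S, the K_5 on S has C(5, 2) = 10 edges. P[all 10 edges red] = (1/2)^10, and likewise for blue, so P[monochromatic] = 2·(1/2)^10 = 2^{1 − 10} = 1/512.
By linearity: E[X] = C(47, 5) · 2^{1 − 10} = 1533939 · 1/512 = 1533939/512.
Numerically: E[X] ≈ 2995.9746.

E[X] = C(47,5)·2^(1−C(5,2)) = 1533939/512 ≈ 2995.9746.


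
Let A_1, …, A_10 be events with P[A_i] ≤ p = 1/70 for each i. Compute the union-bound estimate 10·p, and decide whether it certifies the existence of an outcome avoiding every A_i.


Union bound: P[∪_{i=1}^{10} A_i] ≤ Σ_i P[A_i] ≤ 10·p = 10·(1/70) = 1/7.
Numerically: 1/7 ≈ 0.1429.
Is 1/7 < 1? YES.
Since P[∪ A_i] ≤ 1/7 < 1, the complement has P[∩ A_i^c] ≥ 1 − 1/7 = 6/7 > 0, so some outcome avoids every A_i.

10·p = 1/7 ≈ 0.1429; existence CERTIFIED by the union bound.


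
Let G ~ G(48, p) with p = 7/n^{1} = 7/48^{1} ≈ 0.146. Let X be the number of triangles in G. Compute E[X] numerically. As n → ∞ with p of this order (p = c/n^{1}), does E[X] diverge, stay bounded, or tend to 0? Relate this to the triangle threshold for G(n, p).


Number of potential triangles: C(48, 3) = 17296.
Each occurs with probability p³ ≈ (0.146)³ ≈ 3.10149e-03.
By linearity: E[X] = C(48, 3)·p³ ≈ 17296 · 3.10149e-03 ≈ 53.643.
Here α = 1, so p = 7/n is exactly at the triangle threshold p ~ 1/n. Asymptotically E[X] → c³/6 = 7³/6 = 343/6 ≈ 57.167, a bounded constant. In this regime the triangle count is asymptotically Poisson(c³/6).

E[X] ≈ 53.643; in regime p = Θ(1/n^{1}) E[X] stays bounded (at the triangle threshold p ~ 1/n).


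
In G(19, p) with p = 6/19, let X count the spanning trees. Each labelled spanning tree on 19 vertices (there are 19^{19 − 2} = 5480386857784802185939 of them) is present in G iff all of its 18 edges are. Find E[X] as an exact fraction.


K_19 has 19^{19 − 2} = 5480386857784802185939 labelled spanning trees.
For each such spanning tree H, let X_H = 1 if all 18 edges of H are present in G. Then P[X_H = 1] = p^{18} = (6/19)^{18} = 101559956668416/104127350297911241532841.
Summing the indicators: E[X] = Σ_H E[X_H] = 5480386857784802185939 · p^{18} = 5480386857784802185939 · 101559956668416/104127350297911241532841 = 101559956668416/19.
Numerically: E[X] ≈ 5.3453e+12.

E[X] = 5480386857784802185939 · (6/19)^{18} = 101559956668416/19 ≈ 5.3453e+12.


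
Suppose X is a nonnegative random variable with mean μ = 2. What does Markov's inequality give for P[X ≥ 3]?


μ = E[X] = 2, a = 3.
Markov: P[X ≥ 3] ≤ μ/a = (2)/3 = 2/3.
Numerically: ≈ 0.666667.
(Since a = 3 > μ = 2.000000, the bound 2/3 is < 1 and informative.)

P[X ≥ 3] ≤ 2/3 ≈ 0.666667.


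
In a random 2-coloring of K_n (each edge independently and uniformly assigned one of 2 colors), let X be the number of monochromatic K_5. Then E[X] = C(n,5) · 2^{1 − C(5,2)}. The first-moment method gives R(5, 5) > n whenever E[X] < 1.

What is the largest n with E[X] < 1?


We need C(n, 5) · 2^{1 − 10} < 1, i.e. C(n, 5) < 2^{10 − 1} = 512.
Check values of n near the boundary:
  n = 7: C(7, 5) = 21; 21 < 512? YES
  n = 8: C(8, 5) = 56; 56 < 512? YES
  n = 9: C(9, 5) = 126; 126 < 512? YES
  n = 10: C(10, 5) = 252; 252 < 512? YES
  n = 11: C(11, 5) = 462; 462 < 512? YES
  n = 12: C(12, 5) = 792; 792 < 512? NO
The largest n with C(n, 5) < 512 is n = 11 (where E[X] = 231/256 ≈ 0.90234). Hence R(5, 5) > 11, i.e. R(5, 5) ≥ 12.

Largest n = 11; hence R(5, 5) > 11.


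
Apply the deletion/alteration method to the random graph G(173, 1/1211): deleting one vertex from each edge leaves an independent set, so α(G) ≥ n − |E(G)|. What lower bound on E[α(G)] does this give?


E[|E(G)|] = C(173, 2)·p = 14878 · (1/1211) = 86/7.
E[α(G)] ≥ n − E[|E(G)|] = 173 − 86/7 = 1125/7.
Numerically: ≈ 160.714.
(This is only a lower bound; the true E[α(G)] may be larger.)

E[α(G)] ≥ 1125/7 ≈ 160.714.


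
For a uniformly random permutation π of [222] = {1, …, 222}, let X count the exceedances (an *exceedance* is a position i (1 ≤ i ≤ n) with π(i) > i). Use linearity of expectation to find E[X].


Write X = Σ_{i=1}^{222} X_i, where X_i = 1_{π(i) > i}.
For each fixed i, π(i) is uniform over {1, …, 222} (marginal of a uniform permutation), so P[π(i) > i] = (n − i)/n. Summing: Σ_{i=1}^{222} (n − i)/n = (0 + 1 + … + 221)/222 = 222(222 − 1)/(2·222) = (222 − 1)/2.
Hence E[X] = Σ_{i=1}^{222} (222 − i)/222 = 221/2 ≈ 110.50000.

E[X] = 221/2 = 110.50000.


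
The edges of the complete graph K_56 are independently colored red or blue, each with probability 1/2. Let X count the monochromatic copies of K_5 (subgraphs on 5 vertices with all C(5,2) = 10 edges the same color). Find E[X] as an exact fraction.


Let X = Σ_S X_S over the C(56, 5) = 3819816 subsets S of size 5, where X_S = 1 if the K_5 on S is monochromatic.
For a fixed S, the K_5 on S has C(5, 2) = 10 edges. P[all 10 edges red] = (1/2)^10, and likewise for blue, so P[monochromatic] = 2·(1/2)^10 = 2^{1 − 10} = 1/512.
By linearity of expectation: E[X] = C(56, 5) · 2^{1 − 10} = 3819816 · 1/512 = 477477/64.
Numerically: E[X] ≈ 7460.5781.

E[X] = C(56,5)·2^(1−C(5,2)) = 477477/64 ≈ 7460.5781.


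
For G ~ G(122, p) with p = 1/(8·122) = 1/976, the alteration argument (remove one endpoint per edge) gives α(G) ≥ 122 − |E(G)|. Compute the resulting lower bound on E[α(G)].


E[|E(G)|] = C(122, 2)·p = 7381 · (1/976) = 121/16.
E[α(G)] ≥ n − E[|E(G)|] = 122 − 121/16 = 1831/16.
Numerically: ≈ 114.437500.
(This is only a lower bound; the true E[α(G)] may be larger.)

E[α(G)] ≥ 1831/16 ≈ 114.437500.


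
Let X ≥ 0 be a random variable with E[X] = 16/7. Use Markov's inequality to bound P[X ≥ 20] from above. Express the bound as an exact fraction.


μ = E[X] = 16/7, a = 20.
Markov: P[X ≥ 20] ≤ μ/a = (16/7)/20 = 4/35.
Numerically: ≈ 0.1143.
(Since a = 20 > μ = 2.2857, the bound 4/35 is < 1 and informative.)

P[X ≥ 20] ≤ 4/35 ≈ 0.1143.


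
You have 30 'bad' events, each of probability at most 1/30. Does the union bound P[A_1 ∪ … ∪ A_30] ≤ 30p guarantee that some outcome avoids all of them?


Union bound: P[∪_{i=1}^{30} A_i] ≤ Σ_i P[A_i] ≤ 30·p = 30·(1/30) = 1.
Numerically: 1 ≈ 1.0000.
Is 1 < 1? NO.
Since the bound 1 is ≥ 1, the union bound is uninformative here; it does NOT by itself certify existence.

30·p = 1 ≈ 1.0000; existence NOT certified by the union bound.


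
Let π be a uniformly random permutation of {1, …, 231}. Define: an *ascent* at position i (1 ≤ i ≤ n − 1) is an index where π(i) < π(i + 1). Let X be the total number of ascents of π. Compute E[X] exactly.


Write X = Σ X_I over i = 1, …, 230, with X_I the indicator of one ascent.
There are 230 indicators.
For each fixed i, the pair (π(i), π(i+1)) is a uniformly random ordered pair of distinct values from {1, …, 231}; by symmetry P[π(i) < π(i+1)] = 1/2.
By linearity: E[X] = 230 · (1/2) = (231 − 1) · (1/2) = 115 ≈ 115.000.

E[X] = 115 = 115.000.


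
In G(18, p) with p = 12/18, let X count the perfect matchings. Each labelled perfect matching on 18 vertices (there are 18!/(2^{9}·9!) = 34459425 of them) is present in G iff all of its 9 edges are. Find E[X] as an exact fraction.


K_18 has 18!/(2^{9}·9!) = 34459425 labelled perfect matchings.
For each such perfect matching H, let X_H = 1 if all 9 edges of H are present in G. Then P[X_H = 1] = p^{9} = (2/3)^{9} = 512/19683.
By linearity: E[X] = Σ_H E[X_H] = 34459425 · p^{9} = 34459425 · 512/19683 = 217817600/243.
Numerically: E[X] ≈ 8.9637e+05.

E[X] = 34459425 · (2/3)^{9} = 217817600/243 ≈ 8.9637e+05.


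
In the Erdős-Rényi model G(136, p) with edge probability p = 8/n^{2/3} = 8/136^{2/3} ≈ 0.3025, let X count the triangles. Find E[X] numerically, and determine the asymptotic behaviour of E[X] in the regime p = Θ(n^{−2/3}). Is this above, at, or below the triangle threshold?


Number of potential triangles: C(136, 3) = 410040.
Each occurs with probability p³ ≈ (0.3025)³ ≈ 2.768166e-02.
By linearity: E[X] = C(136, 3)·p³ ≈ 410040 · 2.768166e-02 ≈ 11350.5882.
Since α = 2/3 < 1, p = c/n^{2/3} ≫ 1/n is above the triangle threshold p ~ 1/n. Asymptotically E[X] ~ (c³/6)·n^{3(1−α)} = (8³/6)·n^{1} → ∞; triangles are abundant w.h.p.

E[X] ≈ 11350.5882; in regime p = Θ(1/n^{2/3}) E[X] diverges (above the triangle threshold p ~ 1/n).


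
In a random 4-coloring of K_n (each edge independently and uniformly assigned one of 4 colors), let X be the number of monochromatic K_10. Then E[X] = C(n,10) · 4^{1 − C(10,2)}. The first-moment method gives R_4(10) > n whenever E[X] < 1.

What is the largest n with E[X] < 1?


We need C(n, 10) · 4^{1 − 45} < 1, i.e. C(n, 10) < 4^{45 − 1} = 309485009821345068724781056.
Check values of n near the boundary:
  n = 2020: C(2020, 10) = 304832018578739931133653656; 304832018578739931133653656 < 309485009821345068724781056? YES
  n = 2021: C(2021, 10) = 306347841644770462864800616; 306347841644770462864800616 < 309485009821345068724781056? YES
  n = 2022: C(2022, 10) = 307870445231474093395937796; 307870445231474093395937796 < 309485009821345068724781056? YES
  n = 2023: C(2023, 10) = 309399856285778485315440716; 309399856285778485315440716 < 309485009821345068724781056? YES
  n = 2024: C(2024, 10) = 310936101848269937576192656; 310936101848269937576192656 < 309485009821345068724781056? NO
  n = 2025: C(2025, 10) = 312479209053472269772600560; 312479209053472269772600560 < 309485009821345068724781056? NO
The largest n with C(n, 10) < 309485009821345068724781056 is n = 2023 (where E[X] = 77349964071444621328860179/77371252455336267181195264 ≈ 1.000). Hence R_4(10) > 2023, i.e. R_4(10) ≥ 2024.

Largest n = 2023; hence R_4(10) > 2023.


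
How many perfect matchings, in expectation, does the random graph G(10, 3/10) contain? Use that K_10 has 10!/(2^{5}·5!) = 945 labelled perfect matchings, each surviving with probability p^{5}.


K_10 has 10!/(2^{5}·5!) = 945 labelled perfect matchings.
For each such perfect matching H, let X_H = 1 if all 5 edges of H are present in G. Then P[X_H = 1] = p^{5} = (3/10)^{5} = 243/100000.
By linearity of expectation: E[X] = Σ_H E[X_H] = 945 · p^{5} = 945 · 243/100000 = 45927/20000.
Numerically: E[X] ≈ 2.29635.

E[X] = 945 · (3/10)^{5} = 45927/20000 ≈ 2.29635.


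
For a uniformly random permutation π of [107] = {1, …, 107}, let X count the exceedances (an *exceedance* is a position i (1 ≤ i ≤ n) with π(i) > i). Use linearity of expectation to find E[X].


Write X = Σ_{i=1}^{107} X_i, where X_i = 1_{π(i) > i}.
For each fixed i, π(i) is uniform over {1, …, 107} (marginal of a uniform permutation), so P[π(i) > i] = (n − i)/n. Summing: Σ_{i=1}^{107} (n − i)/n = (0 + 1 + … + 106)/107 = 107(107 − 1)/(2·107) = (107 − 1)/2.
Hence E[X] = Σ_{i=1}^{107} (107 − i)/107 = 53 ≈ 53.000.

E[X] = 53 = 53.000.


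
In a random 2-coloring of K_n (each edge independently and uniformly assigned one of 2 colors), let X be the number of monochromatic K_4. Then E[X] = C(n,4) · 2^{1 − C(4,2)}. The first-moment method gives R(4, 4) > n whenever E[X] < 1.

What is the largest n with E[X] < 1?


We need C(n, 4) · 2^{1 − 6} < 1, i.e. C(n, 4) < 2^{6 − 1} = 32.
Check values of n near the boundary:
  n = 4: C(4, 4) = 1; 1 < 32? YES
  n = 5: C(5, 4) = 5; 5 < 32? YES
  n = 6: C(6, 4) = 15; 15 < 32? YES
  n = 7: C(7, 4) = 35; 35 < 32? NO
  n = 8: C(8, 4) = 70; 70 < 32? NO
  n = 9: C(9, 4) = 126; 126 < 32? NO
The largest n with C(n, 4) < 32 is n = 6 (where E[X] = 15/32 ≈ 0.469). Hence R(4, 4) > 6, i.e. R(4, 4) ≥ 7.

Largest n = 6; hence R(4, 4) > 6.


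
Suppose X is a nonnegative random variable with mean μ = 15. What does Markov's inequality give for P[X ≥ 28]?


μ = E[X] = 15, a = 28.
Markov: P[X ≥ 28] ≤ μ/a = (15)/28 = 15/28.
Numerically: ≈ 0.5357.
(Since a = 28 > μ = 15.0000, the bound 15/28 is < 1 and informative.)

P[X ≥ 28] ≤ 15/28 ≈ 0.5357.


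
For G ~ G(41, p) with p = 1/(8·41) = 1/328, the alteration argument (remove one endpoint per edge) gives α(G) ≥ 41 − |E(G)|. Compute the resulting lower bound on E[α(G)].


E[|E(G)|] = C(41, 2)·p = 820 · (1/328) = 5/2.
E[α(G)] ≥ n − E[|E(G)|] = 41 − 5/2 = 77/2.
Numerically: ≈ 38.500.
(This is only a lower bound; the true E[α(G)] may be larger.)

E[α(G)] ≥ 77/2 ≈ 38.500.


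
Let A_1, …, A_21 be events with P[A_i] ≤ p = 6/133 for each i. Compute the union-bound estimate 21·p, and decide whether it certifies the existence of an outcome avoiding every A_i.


Union bound: P[∪_{i=1}^{21} A_i] ≤ Σ_i P[A_i] ≤ 21·p = 21·(6/133) = 18/19.
Numerically: 18/19 ≈ 0.94737.
Is 18/19 < 1? YES.
Since P[∪ A_i] ≤ 18/19 < 1, the complement has P[∩ A_i^c] ≥ 1 − 18/19 = 1/19 > 0, so some outcome avoids every A_i.

21·p = 18/19 ≈ 0.94737; existence CERTIFIED by the union bound.


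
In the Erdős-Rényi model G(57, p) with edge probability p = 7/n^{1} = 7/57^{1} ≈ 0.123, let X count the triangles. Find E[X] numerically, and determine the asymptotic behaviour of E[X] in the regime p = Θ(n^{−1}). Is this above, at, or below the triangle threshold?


Number of potential triangles: C(57, 3) = 29260.
Each occurs with probability p³ ≈ (0.123)³ ≈ 1.85212e-03.
By linearity: E[X] = C(57, 3)·p³ ≈ 29260 · 1.85212e-03 ≈ 54.193.
Here α = 1, so p = 7/n is exactly at the triangle threshold p ~ 1/n. Asymptotically E[X] → c³/6 = 7³/6 = 343/6 ≈ 57.167, a bounded constant. In this regime the triangle count is asymptotically Poisson(c³/6).

E[X] ≈ 54.193; in regime p = Θ(1/n^{1}) E[X] stays bounded (at the triangle threshold p ~ 1/n).


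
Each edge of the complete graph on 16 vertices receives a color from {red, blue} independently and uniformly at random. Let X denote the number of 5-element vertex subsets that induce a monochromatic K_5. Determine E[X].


Let X = Σ_S X_S over the C(16, 5) = 4368 subsets S of size 5, where X_S = 1 if the K_5 on S is monochromatic.
For a fixed S, the K_5 on S has C(5, 2) = 10 edges. P[all 10 edges red] = (1/2)^10, and likewise for blue, so P[monochromatic] = 2·(1/2)^10 = 2^{1 − 10} = 1/512.
By linearity: E[X] = C(16, 5) · 2^{1 − 10} = 4368 · 1/512 = 273/32.
Numerically: E[X] ≈ 8.53125.

E[X] = C(16,5)·2^(1−C(5,2)) = 273/32 ≈ 8.53125.


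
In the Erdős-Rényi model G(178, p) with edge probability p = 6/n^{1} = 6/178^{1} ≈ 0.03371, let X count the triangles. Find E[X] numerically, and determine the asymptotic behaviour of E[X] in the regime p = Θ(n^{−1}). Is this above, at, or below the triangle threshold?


Number of potential triangles: C(178, 3) = 924176.
Each occurs with probability p³ ≈ (0.03371)³ ≈ 3.829956e-05.
By linearity: E[X] = C(178, 3)·p³ ≈ 924176 · 3.829956e-05 ≈ 35.3955.
Here α = 1, so p = 6/n is exactly at the triangle threshold p ~ 1/n. Asymptotically E[X] → c³/6 = 6³/6 = 36 ≈ 36.0000, a bounded constant. In this regime the triangle count is asymptotically Poisson(c³/6).

E[X] ≈ 35.3955; in regime p = Θ(1/n^{1}) E[X] stays bounded (at the triangle threshold p ~ 1/n).


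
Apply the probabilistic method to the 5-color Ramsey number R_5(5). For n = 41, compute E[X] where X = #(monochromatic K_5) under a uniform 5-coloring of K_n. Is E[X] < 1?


E[X] = C(41, 5) · 5^{1 − 10} = 749398 · 5^{−9} = 749398/1953125.
As a reduced fraction: E[X] = 749398/1953125 ≈ 0.384.
Is E[X] < 1? YES.
Since E[X] < 1, there exists a 5-coloring of K_{41} with no monochromatic K_5; hence R_5(5) > 41.

E[X] = 749398/1953125 ≈ 0.384; E[X] < 1, so R_5(5) > 41.


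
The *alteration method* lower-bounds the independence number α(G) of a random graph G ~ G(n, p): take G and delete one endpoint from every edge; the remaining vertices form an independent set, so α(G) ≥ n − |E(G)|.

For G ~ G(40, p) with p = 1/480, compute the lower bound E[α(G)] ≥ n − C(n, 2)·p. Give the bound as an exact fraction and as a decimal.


E[|E(G)|] = C(40, 2)·p = 780 · (1/480) = 13/8.
E[α(G)] ≥ n − E[|E(G)|] = 40 − 13/8 = 307/8.
Numerically: ≈ 38.37500.
(This is only a lower bound; the true E[α(G)] may be larger.)

E[α(G)] ≥ 307/8 ≈ 38.37500.


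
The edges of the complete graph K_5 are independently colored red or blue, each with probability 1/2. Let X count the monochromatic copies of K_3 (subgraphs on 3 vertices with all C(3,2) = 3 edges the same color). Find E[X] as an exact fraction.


Let X = Σ_S X_S over the C(5, 3) = 10 subsets S of size 3, where X_S = 1 if the K_3 on S is monochromatic.
For a fixed S, the K_3 on S has C(3, 2) = 3 edges. P[all 3 edges red] = (1/2)^3, and likewise for blue, so P[monochromatic] = 2·(1/2)^3 = 2^{1 − 3} = 1/4.
By linearity of expectation: E[X] = C(5, 3) · 2^{1 − 3} = 10 · 1/4 = 5/2.
Numerically: E[X] ≈ 2.500000.

E[X] = C(5,3)·2^(1−C(3,2)) = 5/2 ≈ 2.500000.


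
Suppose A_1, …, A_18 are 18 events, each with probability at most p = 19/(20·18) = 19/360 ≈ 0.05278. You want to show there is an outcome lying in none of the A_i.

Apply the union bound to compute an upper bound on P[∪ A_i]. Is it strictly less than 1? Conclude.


Union bound: P[∪_{i=1}^{18} A_i] ≤ Σ_i P[A_i] ≤ 18·p = 18·(19/360) = 19/20.
Numerically: 19/20 ≈ 0.95000.
Is 19/20 < 1? YES.
Since P[∪ A_i] ≤ 19/20 < 1, the complement has P[∩ A_i^c] ≥ 1 − 19/20 = 1/20 > 0, so some outcome avoids every A_i.

18·p = 19/20 ≈ 0.95000; existence CERTIFIED by the union bound.


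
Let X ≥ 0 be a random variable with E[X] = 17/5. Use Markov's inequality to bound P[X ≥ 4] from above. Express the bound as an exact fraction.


μ = E[X] = 17/5, a = 4.
Markov: P[X ≥ 4] ≤ μ/a = (17/5)/4 = 17/20.
Numerically: ≈ 0.850.
(Since a = 4 > μ = 3.400, the bound 17/20 is < 1 and informative.)

P[X ≥ 4] ≤ 17/20 ≈ 0.850.


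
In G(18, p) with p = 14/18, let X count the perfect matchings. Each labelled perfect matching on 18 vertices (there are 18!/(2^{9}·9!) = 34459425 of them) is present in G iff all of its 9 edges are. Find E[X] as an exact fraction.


K_18 has 18!/(2^{9}·9!) = 34459425 labelled perfect matchings.
For each such perfect matching H, let X_H = 1 if all 9 edges of H are present in G. Then P[X_H = 1] = p^{9} = (7/9)^{9} = 40353607/387420489.
By linearity: E[X] = Σ_H E[X_H] = 34459425 · p^{9} = 34459425 · 40353607/387420489 = 17167433257975/4782969.
Numerically: E[X] ≈ 3.5893e+06.

E[X] = 34459425 · (7/9)^{9} = 17167433257975/4782969 ≈ 3.5893e+06.


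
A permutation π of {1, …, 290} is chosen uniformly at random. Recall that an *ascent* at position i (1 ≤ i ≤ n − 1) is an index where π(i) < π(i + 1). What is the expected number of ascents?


Write X = Σ X_I over i = 1, …, 289, with X_I the indicator of one ascent.
There are 289 indicators.
For each fixed i, the pair (π(i), π(i+1)) is a uniformly random ordered pair of distinct values from {1, …, 290}; by symmetry P[π(i) < π(i+1)] = 1/2.
By linearity: E[X] = 289 · (1/2) = (290 − 1) · (1/2) = 289/2 ≈ 144.500000.

E[X] = 289/2 = 144.500000.


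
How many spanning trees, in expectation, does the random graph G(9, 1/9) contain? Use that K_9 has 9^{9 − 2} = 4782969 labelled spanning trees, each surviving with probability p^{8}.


K_9 has 9^{9 − 2} = 4782969 labelled spanning trees.
For each such spanning tree H, let X_H = 1 if all 8 edges of H are present in G. Then P[X_H = 1] = p^{8} = (1/9)^{8} = 1/43046721.
Summing the indicators: E[X] = Σ_H E[X_H] = 4782969 · p^{8} = 4782969 · 1/43046721 = 1/9.
Numerically: E[X] ≈ 0.111.

E[X] = 4782969 · (1/9)^{8} = 1/9 ≈ 0.111.


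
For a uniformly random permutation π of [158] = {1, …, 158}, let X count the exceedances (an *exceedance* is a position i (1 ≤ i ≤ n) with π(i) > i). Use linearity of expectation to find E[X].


Write X = Σ_{i=1}^{158} X_i, where X_i = 1_{π(i) > i}.
For each fixed i, π(i) is uniform over {1, …, 158} (marginal of a uniform permutation), so P[π(i) > i] = (n − i)/n. Summing: Σ_{i=1}^{158} (n − i)/n = (0 + 1 + … + 157)/158 = 158(158 − 1)/(2·158) = (158 − 1)/2.
Hence E[X] = Σ_{i=1}^{158} (158 − i)/158 = 157/2 ≈ 78.500.

E[X] = 157/2 = 78.500.


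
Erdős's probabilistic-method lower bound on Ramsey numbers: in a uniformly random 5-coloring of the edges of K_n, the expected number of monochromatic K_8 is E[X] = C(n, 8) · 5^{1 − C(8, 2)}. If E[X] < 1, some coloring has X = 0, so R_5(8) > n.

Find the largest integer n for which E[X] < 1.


We need C(n, 8) · 5^{1 − 28} < 1, i.e. C(n, 8) < 5^{28 − 1} = 7450580596923828125.
Check values of n near the boundary:
  n = 859: C(859, 8) = 7115855595170747139; 7115855595170747139 < 7450580596923828125? YES
  n = 860: C(860, 8) = 7182671140665308145; 7182671140665308145 < 7450580596923828125? YES
  n = 861: C(861, 8) = 7250034996615275865; 7250034996615275865 < 7450580596923828125? YES
  n = 862: C(862, 8) = 7317951015318931845; 7317951015318931845 < 7450580596923828125? YES
  n = 863: C(863, 8) = 7386423071602617757; 7386423071602617757 < 7450580596923828125? YES
  n = 864: C(864, 8) = 7455455062926006708; 7455455062926006708 < 7450580596923828125? NO
The largest n with C(n, 8) < 7450580596923828125 is n = 863 (where E[X] = 7386423071602617757/7450580596923828125 ≈ 0.991). Hence R_5(8) > 863, i.e. R_5(8) ≥ 864.

Largest n = 863; hence R_5(8) > 863.


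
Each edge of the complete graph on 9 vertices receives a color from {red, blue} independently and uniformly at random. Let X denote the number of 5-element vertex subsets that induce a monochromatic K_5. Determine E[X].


Let X = Σ_S X_S over the C(9, 5) = 126 subsets S of size 5, where X_S = 1 if the K_5 on S is monochromatic.
For a fixed S, the K_5 on S has C(5, 2) = 10 edges. P[all 10 edges red] = (1/2)^10, and likewise for blue, so P[monochromatic] = 2·(1/2)^10 = 2^{1 − 10} = 1/512.
By linearity of expectation: E[X] = C(9, 5) · 2^{1 − 10} = 126 · 1/512 = 63/256.
Numerically: E[X] ≈ 0.246.

E[X] = C(9,5)·2^(1−C(5,2)) = 63/256 ≈ 0.246.


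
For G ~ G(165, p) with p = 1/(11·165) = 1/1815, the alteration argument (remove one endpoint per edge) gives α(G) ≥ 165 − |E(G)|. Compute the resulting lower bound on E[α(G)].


E[|E(G)|] = C(165, 2)·p = 13530 · (1/1815) = 82/11.
E[α(G)] ≥ n − E[|E(G)|] = 165 − 82/11 = 1733/11.
Numerically: ≈ 157.54545.
(This is only a lower bound; the true E[α(G)] may be larger.)

E[α(G)] ≥ 1733/11 ≈ 157.54545.


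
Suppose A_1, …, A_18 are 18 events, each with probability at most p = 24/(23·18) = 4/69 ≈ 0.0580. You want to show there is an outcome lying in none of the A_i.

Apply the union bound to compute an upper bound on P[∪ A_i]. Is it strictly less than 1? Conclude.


Union bound: P[∪_{i=1}^{18} A_i] ≤ Σ_i P[A_i] ≤ 18·p = 18·(4/69) = 24/23.
Numerically: 24/23 ≈ 1.0435.
Is 24/23 < 1? NO.
Since the bound 24/23 is ≥ 1, the union bound is uninformative here; it does NOT by itself certify existence.

18·p = 24/23 ≈ 1.0435; existence NOT certified by the union bound.


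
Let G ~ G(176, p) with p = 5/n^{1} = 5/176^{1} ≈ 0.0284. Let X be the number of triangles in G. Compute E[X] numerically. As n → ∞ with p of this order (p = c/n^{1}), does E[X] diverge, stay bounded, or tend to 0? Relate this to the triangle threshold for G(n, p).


Number of potential triangles: C(176, 3) = 893200.
Each occurs with probability p³ ≈ (0.0284)³ ≈ 2.29283e-05.
By linearity: E[X] = C(176, 3)·p³ ≈ 893200 · 2.29283e-05 ≈ 20.480.
Here α = 1, so p = 5/n is exactly at the triangle threshold p ~ 1/n. Asymptotically E[X] → c³/6 = 5³/6 = 125/6 ≈ 20.833, a bounded constant. In this regime the triangle count is asymptotically Poisson(c³/6).

E[X] ≈ 20.480; in regime p = Θ(1/n^{1}) E[X] stays bounded (at the triangle threshold p ~ 1/n).


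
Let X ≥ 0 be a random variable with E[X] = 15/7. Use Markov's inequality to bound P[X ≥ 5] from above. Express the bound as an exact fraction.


μ = E[X] = 15/7, a = 5.
Markov: P[X ≥ 5] ≤ μ/a = (15/7)/5 = 3/7.
Numerically: ≈ 0.429.
(Since a = 5 > μ = 2.143, the bound 3/7 is < 1 and informative.)

P[X ≥ 5] ≤ 3/7 ≈ 0.429.


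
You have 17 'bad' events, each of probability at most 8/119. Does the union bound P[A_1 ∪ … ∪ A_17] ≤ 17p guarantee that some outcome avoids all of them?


Union bound: P[∪_{i=1}^{17} A_i] ≤ Σ_i P[A_i] ≤ 17·p = 17·(8/119) = 8/7.
Numerically: 8/7 ≈ 1.142857.
Is 8/7 < 1? NO.
Since the bound 8/7 is ≥ 1, the union bound is uninformative here; it does NOT by itself certify existence.

17·p = 8/7 ≈ 1.142857; existence NOT certified by the union bound.


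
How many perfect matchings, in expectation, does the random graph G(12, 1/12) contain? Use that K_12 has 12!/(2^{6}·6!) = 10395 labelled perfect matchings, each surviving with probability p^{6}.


K_12 has 12!/(2^{6}·6!) = 10395 labelled perfect matchings.
For each such perfect matching H, let X_H = 1 if all 6 edges of H are present in G. Then P[X_H = 1] = p^{6} = (1/12)^{6} = 1/2985984.
By linearity: E[X] = Σ_H E[X_H] = 10395 · p^{6} = 10395 · 1/2985984 = 385/110592.
Numerically: E[X] ≈ 0.00348.

E[X] = 10395 · (1/12)^{6} = 385/110592 ≈ 0.00348.


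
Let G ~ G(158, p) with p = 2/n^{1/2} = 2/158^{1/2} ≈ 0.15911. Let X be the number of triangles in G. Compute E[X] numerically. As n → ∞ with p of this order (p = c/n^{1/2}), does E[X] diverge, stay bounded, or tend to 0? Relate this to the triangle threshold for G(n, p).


Number of potential triangles: C(158, 3) = 644956.
Each occurs with probability p³ ≈ (0.15911)³ ≈ 4.0281381e-03.
By linearity: E[X] = C(158, 3)·p³ ≈ 644956 · 4.0281381e-03 ≈ 2597.97187.
Since α = 1/2 < 1, p = c/n^{1/2} ≫ 1/n is above the triangle threshold p ~ 1/n. Asymptotically E[X] ~ (c³/6)·n^{3(1−α)} = (2³/6)·n^{1.5} → ∞; triangles are abundant w.h.p.

E[X] ≈ 2597.97187; in regime p = Θ(1/n^{1/2}) E[X] diverges (above the triangle threshold p ~ 1/n).


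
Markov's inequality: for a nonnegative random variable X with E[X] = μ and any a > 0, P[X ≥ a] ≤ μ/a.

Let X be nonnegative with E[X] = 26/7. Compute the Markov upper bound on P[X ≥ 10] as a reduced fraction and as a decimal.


μ = E[X] = 26/7, a = 10.
Markov: P[X ≥ 10] ≤ μ/a = (26/7)/10 = 13/35.
Numerically: ≈ 0.371429.
(Since a = 10 > μ = 3.714286, the bound 13/35 is < 1 and informative.)

P[X ≥ 10] ≤ 13/35 ≈ 0.371429.


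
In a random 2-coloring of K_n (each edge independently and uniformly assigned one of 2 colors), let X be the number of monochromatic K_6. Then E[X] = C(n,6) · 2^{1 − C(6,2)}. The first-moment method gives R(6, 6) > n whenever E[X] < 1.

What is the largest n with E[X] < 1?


We need C(n, 6) · 2^{1 − 15} < 1, i.e. C(n, 6) < 2^{15 − 1} = 16384.
Check values of n near the boundary:
  n = 15: C(15, 6) = 5005; 5005 < 16384? YES
  n = 16: C(16, 6) = 8008; 8008 < 16384? YES
  n = 17: C(17, 6) = 12376; 12376 < 16384? YES
  n = 18: C(18, 6) = 18564; 18564 < 16384? NO
  n = 19: C(19, 6) = 27132; 27132 < 16384? NO
  n = 20: C(20, 6) = 38760; 38760 < 16384? NO
The largest n with C(n, 6) < 16384 is n = 17 (where E[X] = 1547/2048 ≈ 0.7554). Hence R(6, 6) > 17, i.e. R(6, 6) ≥ 18.

Largest n = 17; hence R(6, 6) > 17.


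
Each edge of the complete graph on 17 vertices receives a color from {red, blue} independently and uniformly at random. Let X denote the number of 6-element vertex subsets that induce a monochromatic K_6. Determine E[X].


Let X = Σ_S X_S over the C(17, 6) = 12376 subsets S of size 6, where X_S = 1 if the K_6 on S is monochromatic.
For a fixed S, the K_6 on S has C(6, 2) = 15 edges. P[all 15 edges red] = (1/2)^15, and likewise for blue, so P[monochromatic] = 2·(1/2)^15 = 2^{1 − 15} = 1/16384.
Summing: E[X] = C(17, 6) · 2^{1 − 15} = 12376 · 1/16384 = 1547/2048.
Numerically: E[X] ≈ 0.755.

E[X] = C(17,6)·2^(1−C(6,2)) = 1547/2048 ≈ 0.755.


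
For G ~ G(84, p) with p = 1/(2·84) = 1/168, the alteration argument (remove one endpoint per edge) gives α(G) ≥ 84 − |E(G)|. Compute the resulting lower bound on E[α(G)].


E[|E(G)|] = C(84, 2)·p = 3486 · (1/168) = 83/4.
E[α(G)] ≥ n − E[|E(G)|] = 84 − 83/4 = 253/4.
Numerically: ≈ 63.25000.
(This is only a lower bound; the true E[α(G)] may be larger.)

E[α(G)] ≥ 253/4 ≈ 63.25000.


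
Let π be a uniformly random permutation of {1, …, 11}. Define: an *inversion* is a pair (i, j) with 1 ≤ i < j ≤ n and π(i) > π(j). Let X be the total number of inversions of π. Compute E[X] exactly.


Write X = Σ X_I over the C(11, 2) = 55 pairs i < j, with X_I the indicator of one inversion.
There are 55 indicators.
For each fixed pair i < j, the values π(i) and π(j) are two distinct elements of {1, …, 11} in uniformly random order; by symmetry P[π(i) > π(j)] = 1/2.
By linearity: E[X] = 55 · (1/2) = C(11, 2) · (1/2) = 55/2 = 55/2 ≈ 27.50000.

E[X] = 55/2 = 27.50000.


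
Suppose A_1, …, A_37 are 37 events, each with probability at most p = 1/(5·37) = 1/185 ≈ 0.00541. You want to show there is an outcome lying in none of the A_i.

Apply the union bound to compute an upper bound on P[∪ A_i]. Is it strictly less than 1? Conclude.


Union bound: P[∪_{i=1}^{37} A_i] ≤ Σ_i P[A_i] ≤ 37·p = 37·(1/185) = 1/5.
Numerically: 1/5 ≈ 0.20000.
Is 1/5 < 1? YES.
Since P[∪ A_i] ≤ 1/5 < 1, the complement has P[∩ A_i^c] ≥ 1 − 1/5 = 4/5 > 0, so some outcome avoids every A_i.

37·p = 1/5 ≈ 0.20000; existence CERTIFIED by the union bound.


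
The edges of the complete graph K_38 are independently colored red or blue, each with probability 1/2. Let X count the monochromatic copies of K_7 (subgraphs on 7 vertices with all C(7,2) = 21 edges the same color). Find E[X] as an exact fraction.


Let X = Σ_S X_S over the C(38, 7) = 12620256 subsets S of size 7, where X_S = 1 if the K_7 on S is monochromatic.
For a fixed S, the K_7 on S has C(7, 2) = 21 edges. P[all 21 edges red] = (1/2)^21, and likewise for blue, so P[monochromatic] = 2·(1/2)^21 = 2^{1 − 21} = 1/1048576.
By linearity: E[X] = C(38, 7) · 2^{1 − 21} = 12620256 · 1/1048576 = 394383/32768.
Numerically: E[X] ≈ 12.035614.

E[X] = C(38,7)·2^(1−C(7,2)) = 394383/32768 ≈ 12.035614.


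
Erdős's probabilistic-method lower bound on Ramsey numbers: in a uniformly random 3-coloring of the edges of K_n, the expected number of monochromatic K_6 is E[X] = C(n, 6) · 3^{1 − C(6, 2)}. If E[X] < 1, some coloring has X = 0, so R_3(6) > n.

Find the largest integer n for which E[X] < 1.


We need C(n, 6) · 3^{1 − 15} < 1, i.e. C(n, 6) < 3^{15 − 1} = 4782969.
Check values of n near the boundary:
  n = 35: C(35, 6) = 1623160; 1623160 < 4782969? YES
  n = 36: C(36, 6) = 1947792; 1947792 < 4782969? YES
  n = 37: C(37, 6) = 2324784; 2324784 < 4782969? YES
  n = 38: C(38, 6) = 2760681; 2760681 < 4782969? YES
  n = 39: C(39, 6) = 3262623; 3262623 < 4782969? YES
  n = 40: C(40, 6) = 3838380; 3838380 < 4782969? YES
  n = 41: C(41, 6) = 4496388; 4496388 < 4782969? YES
  n = 42: C(42, 6) = 5245786; 5245786 < 4782969? NO
The largest n with C(n, 6) < 4782969 is n = 41 (where E[X] = 1498796/1594323 ≈ 0.9400830). Hence R_3(6) > 41, i.e. R_3(6) ≥ 42.

Largest n = 41; hence R_3(6) > 41.


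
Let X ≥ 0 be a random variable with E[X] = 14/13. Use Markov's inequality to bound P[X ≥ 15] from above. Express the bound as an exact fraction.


μ = E[X] = 14/13, a = 15.
Markov: P[X ≥ 15] ≤ μ/a = (14/13)/15 = 14/195.
Numerically: ≈ 0.072.
(Since a = 15 > μ = 1.077, the bound 14/195 is < 1 and informative.)

P[X ≥ 15] ≤ 14/195 ≈ 0.072.


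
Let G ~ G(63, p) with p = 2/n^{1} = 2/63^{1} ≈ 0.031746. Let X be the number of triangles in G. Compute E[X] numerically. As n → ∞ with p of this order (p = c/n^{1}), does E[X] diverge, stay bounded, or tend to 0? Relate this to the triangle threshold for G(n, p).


Number of potential triangles: C(63, 3) = 39711.
Each occurs with probability p³ ≈ (0.031746)³ ≈ 3.1993985e-05.
By linearity: E[X] = C(63, 3)·p³ ≈ 39711 · 3.1993985e-05 ≈ 1.27051.
Here α = 1, so p = 2/n is exactly at the triangle threshold p ~ 1/n. Asymptotically E[X] → c³/6 = 2³/6 = 4/3 ≈ 1.33333, a bounded constant. In this regime the triangle count is asymptotically Poisson(c³/6).

E[X] ≈ 1.27051; in regime p = Θ(1/n^{1}) E[X] stays bounded (at the triangle threshold p ~ 1/n).


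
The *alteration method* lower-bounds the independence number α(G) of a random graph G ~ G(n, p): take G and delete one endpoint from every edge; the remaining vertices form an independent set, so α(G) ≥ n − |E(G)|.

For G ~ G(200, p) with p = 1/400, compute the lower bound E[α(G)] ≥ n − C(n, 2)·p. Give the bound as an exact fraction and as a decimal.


E[|E(G)|] = C(200, 2)·p = 19900 · (1/400) = 199/4.
E[α(G)] ≥ n − E[|E(G)|] = 200 − 199/4 = 601/4.
Numerically: ≈ 150.25000.
(This is only a lower bound; the true E[α(G)] may be larger.)

E[α(G)] ≥ 601/4 ≈ 150.25000.


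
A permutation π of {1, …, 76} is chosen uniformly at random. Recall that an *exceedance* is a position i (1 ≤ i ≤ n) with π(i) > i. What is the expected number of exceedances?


Write X = Σ_{i=1}^{76} X_i, where X_i = 1_{π(i) > i}.
For each fixed i, π(i) is uniform over {1, …, 76} (marginal of a uniform permutation), so P[π(i) > i] = (n − i)/n. Summing: Σ_{i=1}^{76} (n − i)/n = (0 + 1 + … + 75)/76 = 76(76 − 1)/(2·76) = (76 − 1)/2.
Hence E[X] = Σ_{i=1}^{76} (76 − i)/76 = 75/2 ≈ 37.500.

E[X] = 75/2 = 37.500.


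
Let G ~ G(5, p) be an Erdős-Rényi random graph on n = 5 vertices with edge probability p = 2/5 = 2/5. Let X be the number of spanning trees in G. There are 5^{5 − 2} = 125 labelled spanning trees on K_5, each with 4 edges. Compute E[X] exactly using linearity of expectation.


K_5 has 5^{5 − 2} = 125 labelled spanning trees.
For each such spanning tree H, let X_H = 1 if all 4 edges of H are present in G. Then P[X_H = 1] = p^{4} = (2/5)^{4} = 16/625.
By linearity: E[X] = Σ_H E[X_H] = 125 · p^{4} = 125 · 16/625 = 16/5.
Numerically: E[X] ≈ 3.2.

E[X] = 125 · (2/5)^{4} = 16/5 ≈ 3.2.


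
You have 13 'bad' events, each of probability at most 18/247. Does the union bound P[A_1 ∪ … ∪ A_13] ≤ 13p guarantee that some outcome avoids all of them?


Union bound: P[∪_{i=1}^{13} A_i] ≤ Σ_i P[A_i] ≤ 13·p = 13·(18/247) = 18/19.
Numerically: 18/19 ≈ 0.9474.
Is 18/19 < 1? YES.
Since P[∪ A_i] ≤ 18/19 < 1, the complement has P[∩ A_i^c] ≥ 1 − 18/19 = 1/19 > 0, so some outcome avoids every A_i.

13·p = 18/19 ≈ 0.9474; existence CERTIFIED by the union bound.


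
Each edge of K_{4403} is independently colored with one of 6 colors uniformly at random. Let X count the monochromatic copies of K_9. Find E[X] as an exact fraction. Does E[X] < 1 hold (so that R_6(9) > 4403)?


E[X] = C(4403, 9) · 6^{1 − 36} = 1699894433046281918452233150 · 6^{−35} = 1699894433046281918452233150/1719070799748422591028658176.
As a reduced fraction: E[X] = 283315738841046986408705525/286511799958070431838109696 ≈ 0.9888449.
Is E[X] < 1? YES.
Since E[X] < 1, there exists a 6-coloring of K_{4403} with no monochromatic K_9; hence R_6(9) > 4403.

E[X] = 283315738841046986408705525/286511799958070431838109696 ≈ 0.9888449; E[X] < 1, so R_6(9) > 4403.


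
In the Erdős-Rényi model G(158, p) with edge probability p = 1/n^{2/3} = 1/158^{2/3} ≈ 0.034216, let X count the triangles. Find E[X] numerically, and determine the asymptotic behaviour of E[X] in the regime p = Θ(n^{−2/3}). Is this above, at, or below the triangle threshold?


Number of potential triangles: C(158, 3) = 644956.
Each occurs with probability p³ ≈ (0.034216)³ ≈ 4.0057683e-05.
By linearity: E[X] = C(158, 3)·p³ ≈ 644956 · 4.0057683e-05 ≈ 25.83544.
Since α = 2/3 < 1, p = c/n^{2/3} ≫ 1/n is above the triangle threshold p ~ 1/n. Asymptotically E[X] ~ (c³/6)·n^{3(1−α)} = (1³/6)·n^{1} → ∞; triangles are abundant w.h.p.

E[X] ≈ 25.83544; in regime p = Θ(1/n^{2/3}) E[X] diverges (above the triangle threshold p ~ 1/n).


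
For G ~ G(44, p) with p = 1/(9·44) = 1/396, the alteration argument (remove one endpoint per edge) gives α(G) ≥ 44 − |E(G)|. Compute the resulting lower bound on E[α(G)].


E[|E(G)|] = C(44, 2)·p = 946 · (1/396) = 43/18.
E[α(G)] ≥ n − E[|E(G)|] = 44 − 43/18 = 749/18.
Numerically: ≈ 41.6111.
(This is only a lower bound; the true E[α(G)] may be larger.)

E[α(G)] ≥ 749/18 ≈ 41.6111.


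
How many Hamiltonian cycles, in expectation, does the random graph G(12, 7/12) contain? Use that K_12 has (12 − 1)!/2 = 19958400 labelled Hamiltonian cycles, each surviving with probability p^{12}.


K_12 has (12 − 1)!/2 = 19958400 labelled Hamiltonian cycles.
For each such Hamiltonian cycle H, let X_H = 1 if all 12 edges of H are present in G. Then P[X_H = 1] = p^{12} = (7/12)^{12} = 13841287201/8916100448256.
Summing the indicators: E[X] = Σ_H E[X_H] = 19958400 · p^{12} = 19958400 · 13841287201/8916100448256 = 26644477861925/859963392.
Numerically: E[X] ≈ 3.098e+04.

E[X] = 19958400 · (7/12)^{12} = 26644477861925/859963392 ≈ 3.098e+04.


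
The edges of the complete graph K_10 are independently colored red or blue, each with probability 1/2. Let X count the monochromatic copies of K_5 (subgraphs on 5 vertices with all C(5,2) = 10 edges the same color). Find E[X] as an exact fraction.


Let X = Σ_S X_S over the C(10, 5) = 252 subsets S of size 5, where X_S = 1 if the K_5 on S is monochromatic.
For a fixed S, the K_5 on S has C(5, 2) = 10 edges. P[all 10 edges red] = (1/2)^10, and likewise for blue, so P[monochromatic] = 2·(1/2)^10 = 2^{1 − 10} = 1/512.
Summing: E[X] = C(10, 5) · 2^{1 − 10} = 252 · 1/512 = 63/128.
Numerically: E[X] ≈ 0.492.

E[X] = C(10,5)·2^(1−C(5,2)) = 63/128 ≈ 0.492.


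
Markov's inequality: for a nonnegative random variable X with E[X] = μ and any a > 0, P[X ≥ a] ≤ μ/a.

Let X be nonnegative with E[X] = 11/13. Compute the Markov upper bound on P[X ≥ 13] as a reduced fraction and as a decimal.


μ = E[X] = 11/13, a = 13.
Markov: P[X ≥ 13] ≤ μ/a = (11/13)/13 = 11/169.
Numerically: ≈ 0.065089.
(Since a = 13 > μ = 0.846154, the bound 11/169 is < 1 and informative.)

P[X ≥ 13] ≤ 11/169 ≈ 0.065089.


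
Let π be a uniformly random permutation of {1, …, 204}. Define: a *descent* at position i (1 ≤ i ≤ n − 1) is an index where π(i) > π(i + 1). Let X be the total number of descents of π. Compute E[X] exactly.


Write X = Σ X_I over i = 1, …, 203, with X_I the indicator of one descent.
There are 203 indicators.
For each fixed i, the pair (π(i), π(i+1)) is a uniformly random ordered pair of distinct values from {1, …, 204}; by symmetry P[π(i) > π(i+1)] = 1/2.
By linearity: E[X] = 203 · (1/2) = (204 − 1) · (1/2) = 203/2 ≈ 101.500.

E[X] = 203/2 = 101.500.
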